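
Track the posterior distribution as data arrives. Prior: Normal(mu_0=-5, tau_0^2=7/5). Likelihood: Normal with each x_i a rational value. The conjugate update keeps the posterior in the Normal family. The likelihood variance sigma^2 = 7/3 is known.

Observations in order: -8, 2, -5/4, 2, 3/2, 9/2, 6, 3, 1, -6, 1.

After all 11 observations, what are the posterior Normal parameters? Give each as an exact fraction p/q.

obs 1: x=-8 → posterior Normal(-49/8, 7/8)
obs 2: x=2 → posterior Normal(-43/11, 7/11)
obs 3: x=-5/4 → posterior Normal(-187/56, 1/2)
obs 4: x=2 → posterior Normal(-163/68, 7/17)
obs 5: x=3/2 → posterior Normal(-29/16, 7/20)
obs 6: x=9/2 → posterior Normal(-91/92, 7/23)
obs 7: x=6 → posterior Normal(-19/104, 7/26)
obs 8: x=3 → posterior Normal(17/116, 7/29)
obs 9: x=1 → posterior Normal(29/128, 7/32)
obs 10: x=-6 → posterior Normal(-43/140, 1/5)
obs 11: x=1 → posterior Normal(-31/152, 7/38)

mu_0=-31/152, tau_0^2=7/38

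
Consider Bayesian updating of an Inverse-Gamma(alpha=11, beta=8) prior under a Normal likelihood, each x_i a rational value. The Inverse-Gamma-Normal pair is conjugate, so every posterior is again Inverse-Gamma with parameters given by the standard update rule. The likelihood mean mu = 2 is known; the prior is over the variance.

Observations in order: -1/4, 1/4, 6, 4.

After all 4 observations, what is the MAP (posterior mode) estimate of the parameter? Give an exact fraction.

obs 1: x=-1/4 → posterior Inverse-Gamma(23/2, 337/32)
obs 2: x=1/4 → posterior Inverse-Gamma(12, 193/16)
obs 3: x=6 → posterior Inverse-Gamma(25/2, 321/16)
obs 4: x=4 → posterior Inverse-Gamma(13, 353/16)

353/224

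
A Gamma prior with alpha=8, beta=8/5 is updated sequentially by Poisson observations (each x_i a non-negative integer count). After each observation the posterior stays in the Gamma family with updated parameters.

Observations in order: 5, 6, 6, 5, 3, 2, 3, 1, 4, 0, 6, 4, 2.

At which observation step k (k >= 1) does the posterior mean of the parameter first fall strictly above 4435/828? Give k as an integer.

obs 1: x=5 → posterior Gamma(13, 13/5)
obs 2: x=6 → posterior Gamma(19, 18/5)
obs 3: x=6 → posterior Gamma(25, 23/5)
obs 4: x=5 → posterior Gamma(30, 28/5)
obs 5: x=3 → posterior Gamma(33, 33/5)
obs 6: x=2 → posterior Gamma(35, 38/5)
obs 7: x=3 → posterior Gamma(38, 43/5)
obs 8: x=1 → posterior Gamma(39, 48/5)
obs 9: x=4 → posterior Gamma(43, 53/5)
obs 10: x=0 → posterior Gamma(43, 58/5)
obs 11: x=6 → posterior Gamma(49, 63/5)
obs 12: x=4 → posterior Gamma(53, 68/5)
obs 13: x=2 → posterior Gamma(55, 73/5)

k = 3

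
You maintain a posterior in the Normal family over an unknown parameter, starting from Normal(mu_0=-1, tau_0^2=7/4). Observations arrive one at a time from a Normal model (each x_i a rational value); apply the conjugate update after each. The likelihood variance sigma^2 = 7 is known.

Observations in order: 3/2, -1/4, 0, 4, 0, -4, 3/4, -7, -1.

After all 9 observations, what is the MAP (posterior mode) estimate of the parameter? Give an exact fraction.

-10/13

obs 1: x=3/2 → posterior Normal(-1/2, 7/5)
obs 2: x=-1/4 → posterior Normal(-11/24, 7/6)
obs 3: x=0 → posterior Normal(-11/28, 1)
obs 4: x=4 → posterior Normal(5/32, 7/8)
obs 5: x=0 → posterior Normal(5/36, 7/9)
obs 6: x=-4 → posterior Normal(-11/40, 7/10)
obs 7: x=3/4 → posterior Normal(-2/11, 7/11)
obs 8: x=-7 → posterior Normal(-3/4, 7/12)
obs 9: x=-1 → posterior Normal(-10/13, 7/13)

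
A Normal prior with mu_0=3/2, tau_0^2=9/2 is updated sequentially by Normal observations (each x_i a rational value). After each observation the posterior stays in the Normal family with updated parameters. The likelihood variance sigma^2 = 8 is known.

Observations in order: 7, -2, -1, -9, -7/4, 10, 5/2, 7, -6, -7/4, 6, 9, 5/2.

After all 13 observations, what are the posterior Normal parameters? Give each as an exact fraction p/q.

obs 1: x=7 → posterior Normal(87/25, 72/25)
obs 2: x=-2 → posterior Normal(69/34, 36/17)
obs 3: x=-1 → posterior Normal(60/43, 72/43)
obs 4: x=-9 → posterior Normal(-21/52, 18/13)
obs 5: x=-7/4 → posterior Normal(-147/244, 72/61)
obs 6: x=10 → posterior Normal(213/280, 36/35)
obs 7: x=5/2 → posterior Normal(303/316, 72/79)
obs 8: x=7 → posterior Normal(555/352, 9/11)
obs 9: x=-6 → posterior Normal(339/388, 72/97)
obs 10: x=-7/4 → posterior Normal(69/106, 36/53)
obs 11: x=6 → posterior Normal(123/115, 72/115)
obs 12: x=9 → posterior Normal(51/31, 18/31)
obs 13: x=5/2 → posterior Normal(453/266, 72/133)

mu_0=453/266, tau_0^2=72/133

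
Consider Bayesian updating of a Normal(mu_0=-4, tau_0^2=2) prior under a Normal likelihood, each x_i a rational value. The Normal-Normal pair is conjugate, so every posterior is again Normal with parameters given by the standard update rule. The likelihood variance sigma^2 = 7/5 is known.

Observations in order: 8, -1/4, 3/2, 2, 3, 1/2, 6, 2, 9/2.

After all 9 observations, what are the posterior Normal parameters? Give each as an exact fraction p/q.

mu_0=489/194, tau_0^2=14/97

obs 1: x=8 → posterior Normal(52/17, 14/17)
obs 2: x=-1/4 → posterior Normal(11/6, 14/27)
obs 3: x=3/2 → posterior Normal(129/74, 14/37)
obs 4: x=2 → posterior Normal(169/94, 14/47)
obs 5: x=3 → posterior Normal(229/114, 14/57)
obs 6: x=1/2 → posterior Normal(239/134, 14/67)
obs 7: x=6 → posterior Normal(359/154, 2/11)
obs 8: x=2 → posterior Normal(133/58, 14/87)
obs 9: x=9/2 → posterior Normal(489/194, 14/97)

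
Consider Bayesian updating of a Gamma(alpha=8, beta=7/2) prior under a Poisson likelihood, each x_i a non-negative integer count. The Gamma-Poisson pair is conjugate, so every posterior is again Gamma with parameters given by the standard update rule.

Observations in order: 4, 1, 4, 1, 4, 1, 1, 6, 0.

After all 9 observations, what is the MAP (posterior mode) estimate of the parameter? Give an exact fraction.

58/25

obs 1: x=4 → posterior Gamma(12, 9/2)
obs 2: x=1 → posterior Gamma(13, 11/2)
obs 3: x=4 → posterior Gamma(17, 13/2)
obs 4: x=1 → posterior Gamma(18, 15/2)
obs 5: x=4 → posterior Gamma(22, 17/2)
obs 6: x=1 → posterior Gamma(23, 19/2)
obs 7: x=1 → posterior Gamma(24, 21/2)
obs 8: x=6 → posterior Gamma(30, 23/2)
obs 9: x=0 → posterior Gamma(30, 25/2)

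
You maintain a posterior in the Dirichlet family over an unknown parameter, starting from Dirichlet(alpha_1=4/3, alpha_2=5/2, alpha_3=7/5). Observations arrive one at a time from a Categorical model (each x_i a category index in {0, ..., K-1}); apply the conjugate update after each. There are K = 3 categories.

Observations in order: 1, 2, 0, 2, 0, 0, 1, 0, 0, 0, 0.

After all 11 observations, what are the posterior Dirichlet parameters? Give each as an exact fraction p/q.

obs 1: x=1 → posterior Dirichlet(4/3, 7/2, 7/5)
obs 2: x=2 → posterior Dirichlet(4/3, 7/2, 12/5)
obs 3: x=0 → posterior Dirichlet(7/3, 7/2, 12/5)
obs 4: x=2 → posterior Dirichlet(7/3, 7/2, 17/5)
obs 5: x=0 → posterior Dirichlet(10/3, 7/2, 17/5)
obs 6: x=0 → posterior Dirichlet(13/3, 7/2, 17/5)
obs 7: x=1 → posterior Dirichlet(13/3, 9/2, 17/5)
obs 8: x=0 → posterior Dirichlet(16/3, 9/2, 17/5)
obs 9: x=0 → posterior Dirichlet(19/3, 9/2, 17/5)
obs 10: x=0 → posterior Dirichlet(22/3, 9/2, 17/5)
obs 11: x=0 → posterior Dirichlet(25/3, 9/2, 17/5)

alpha_1=25/3, alpha_2=9/2, alpha_3=17/5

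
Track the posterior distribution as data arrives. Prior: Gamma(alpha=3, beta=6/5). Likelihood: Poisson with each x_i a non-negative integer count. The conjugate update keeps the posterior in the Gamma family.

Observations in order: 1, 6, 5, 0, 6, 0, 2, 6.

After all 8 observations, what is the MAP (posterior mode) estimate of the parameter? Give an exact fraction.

70/23

obs 1: x=1 → posterior Gamma(4, 11/5)
obs 2: x=6 → posterior Gamma(10, 16/5)
obs 3: x=5 → posterior Gamma(15, 21/5)
obs 4: x=0 → posterior Gamma(15, 26/5)
obs 5: x=6 → posterior Gamma(21, 31/5)
obs 6: x=0 → posterior Gamma(21, 36/5)
obs 7: x=2 → posterior Gamma(23, 41/5)
obs 8: x=6 → posterior Gamma(29, 46/5)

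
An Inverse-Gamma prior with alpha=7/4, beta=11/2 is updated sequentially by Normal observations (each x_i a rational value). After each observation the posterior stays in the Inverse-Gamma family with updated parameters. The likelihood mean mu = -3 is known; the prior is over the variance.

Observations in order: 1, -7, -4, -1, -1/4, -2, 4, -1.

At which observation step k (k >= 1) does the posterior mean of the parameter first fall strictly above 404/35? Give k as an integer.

k = 2

obs 1: x=1 → posterior Inverse-Gamma(9/4, 27/2)
obs 2: x=-7 → posterior Inverse-Gamma(11/4, 43/2)
obs 3: x=-4 → posterior Inverse-Gamma(13/4, 22)
obs 4: x=-1 → posterior Inverse-Gamma(15/4, 24)
obs 5: x=-1/4 → posterior Inverse-Gamma(17/4, 889/32)
obs 6: x=-2 → posterior Inverse-Gamma(19/4, 905/32)
obs 7: x=4 → posterior Inverse-Gamma(21/4, 1689/32)
obs 8: x=-1 → posterior Inverse-Gamma(23/4, 1753/32)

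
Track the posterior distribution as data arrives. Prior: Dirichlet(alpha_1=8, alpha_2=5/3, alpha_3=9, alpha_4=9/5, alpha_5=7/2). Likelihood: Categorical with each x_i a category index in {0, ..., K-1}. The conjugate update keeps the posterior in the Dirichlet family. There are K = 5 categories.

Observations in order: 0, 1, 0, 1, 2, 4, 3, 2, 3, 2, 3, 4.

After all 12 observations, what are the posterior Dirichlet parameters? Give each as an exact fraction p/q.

obs 1: x=0 → posterior Dirichlet(9, 5/3, 9, 9/5, 7/2)
obs 2: x=1 → posterior Dirichlet(9, 8/3, 9, 9/5, 7/2)
obs 3: x=0 → posterior Dirichlet(10, 8/3, 9, 9/5, 7/2)
obs 4: x=1 → posterior Dirichlet(10, 11/3, 9, 9/5, 7/2)
obs 5: x=2 → posterior Dirichlet(10, 11/3, 10, 9/5, 7/2)
obs 6: x=4 → posterior Dirichlet(10, 11/3, 10, 9/5, 9/2)
obs 7: x=3 → posterior Dirichlet(10, 11/3, 10, 14/5, 9/2)
obs 8: x=2 → posterior Dirichlet(10, 11/3, 11, 14/5, 9/2)
obs 9: x=3 → posterior Dirichlet(10, 11/3, 11, 19/5, 9/2)
obs 10: x=2 → posterior Dirichlet(10, 11/3, 12, 19/5, 9/2)
obs 11: x=3 → posterior Dirichlet(10, 11/3, 12, 24/5, 9/2)
obs 12: x=4 → posterior Dirichlet(10, 11/3, 12, 24/5, 11/2)

alpha_1=10, alpha_2=11/3, alpha_3=12, alpha_4=24/5, alpha_5=11/2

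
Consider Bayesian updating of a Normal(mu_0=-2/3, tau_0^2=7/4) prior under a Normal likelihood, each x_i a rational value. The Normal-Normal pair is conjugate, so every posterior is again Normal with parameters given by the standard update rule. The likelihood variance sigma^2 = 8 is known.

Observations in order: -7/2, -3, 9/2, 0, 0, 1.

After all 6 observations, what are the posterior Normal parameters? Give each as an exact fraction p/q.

mu_0=-85/222, tau_0^2=28/37

obs 1: x=-7/2 → posterior Normal(-275/234, 56/39)
obs 2: x=-3 → posterior Normal(-401/276, 28/23)
obs 3: x=9/2 → posterior Normal(-2/3, 56/53)
obs 4: x=0 → posterior Normal(-53/90, 14/15)
obs 5: x=0 → posterior Normal(-106/201, 56/67)
obs 6: x=1 → posterior Normal(-85/222, 28/37)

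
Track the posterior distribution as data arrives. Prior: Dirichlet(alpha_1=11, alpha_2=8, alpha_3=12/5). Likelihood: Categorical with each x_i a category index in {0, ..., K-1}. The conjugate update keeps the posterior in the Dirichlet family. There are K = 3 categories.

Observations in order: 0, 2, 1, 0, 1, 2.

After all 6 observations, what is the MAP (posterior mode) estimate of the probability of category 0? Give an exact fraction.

obs 1: x=0 → posterior Dirichlet(12, 8, 12/5)
obs 2: x=2 → posterior Dirichlet(12, 8, 17/5)
obs 3: x=1 → posterior Dirichlet(12, 9, 17/5)
obs 4: x=0 → posterior Dirichlet(13, 9, 17/5)
obs 5: x=1 → posterior Dirichlet(13, 10, 17/5)
obs 6: x=2 → posterior Dirichlet(13, 10, 22/5)

30/61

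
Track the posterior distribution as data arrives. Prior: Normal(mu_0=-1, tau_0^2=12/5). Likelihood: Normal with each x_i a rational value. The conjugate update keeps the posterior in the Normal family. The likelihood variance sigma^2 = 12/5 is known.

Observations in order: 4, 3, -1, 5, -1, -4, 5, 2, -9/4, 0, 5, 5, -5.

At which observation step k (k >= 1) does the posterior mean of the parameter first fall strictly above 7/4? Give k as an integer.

k = 2

obs 1: x=4 → posterior Normal(3/2, 6/5)
obs 2: x=3 → posterior Normal(2, 4/5)
obs 3: x=-1 → posterior Normal(5/4, 3/5)
obs 4: x=5 → posterior Normal(2, 12/25)
obs 5: x=-1 → posterior Normal(3/2, 2/5)
obs 6: x=-4 → posterior Normal(5/7, 12/35)
obs 7: x=5 → posterior Normal(5/4, 3/10)
obs 8: x=2 → posterior Normal(4/3, 4/15)
obs 9: x=-9/4 → posterior Normal(39/40, 6/25)
obs 10: x=0 → posterior Normal(39/44, 12/55)
obs 11: x=5 → posterior Normal(59/48, 1/5)
obs 12: x=5 → posterior Normal(79/52, 12/65)
obs 13: x=-5 → posterior Normal(59/56, 6/35)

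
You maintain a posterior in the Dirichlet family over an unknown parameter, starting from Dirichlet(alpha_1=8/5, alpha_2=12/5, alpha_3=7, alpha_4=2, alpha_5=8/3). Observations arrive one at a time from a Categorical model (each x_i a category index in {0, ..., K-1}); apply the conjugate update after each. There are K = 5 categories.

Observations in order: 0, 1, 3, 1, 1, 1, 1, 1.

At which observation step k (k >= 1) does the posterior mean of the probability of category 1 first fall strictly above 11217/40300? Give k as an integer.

k = 6

obs 1: x=0 → posterior Dirichlet(13/5, 12/5, 7, 2, 8/3)
obs 2: x=1 → posterior Dirichlet(13/5, 17/5, 7, 2, 8/3)
obs 3: x=3 → posterior Dirichlet(13/5, 17/5, 7, 3, 8/3)
obs 4: x=1 → posterior Dirichlet(13/5, 22/5, 7, 3, 8/3)
obs 5: x=1 → posterior Dirichlet(13/5, 27/5, 7, 3, 8/3)
obs 6: x=1 → posterior Dirichlet(13/5, 32/5, 7, 3, 8/3)
obs 7: x=1 → posterior Dirichlet(13/5, 37/5, 7, 3, 8/3)
obs 8: x=1 → posterior Dirichlet(13/5, 42/5, 7, 3, 8/3)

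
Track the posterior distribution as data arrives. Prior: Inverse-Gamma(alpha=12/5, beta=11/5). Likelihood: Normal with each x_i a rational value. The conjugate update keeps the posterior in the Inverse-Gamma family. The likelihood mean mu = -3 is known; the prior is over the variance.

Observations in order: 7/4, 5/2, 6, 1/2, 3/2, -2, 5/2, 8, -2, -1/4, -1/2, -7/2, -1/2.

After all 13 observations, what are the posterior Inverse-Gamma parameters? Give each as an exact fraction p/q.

obs 1: x=7/4 → posterior Inverse-Gamma(29/10, 2157/160)
obs 2: x=5/2 → posterior Inverse-Gamma(17/5, 4577/160)
obs 3: x=6 → posterior Inverse-Gamma(39/10, 11057/160)
obs 4: x=1/2 → posterior Inverse-Gamma(22/5, 12037/160)
obs 5: x=3/2 → posterior Inverse-Gamma(49/10, 13657/160)
obs 6: x=-2 → posterior Inverse-Gamma(27/5, 13737/160)
obs 7: x=5/2 → posterior Inverse-Gamma(59/10, 16157/160)
obs 8: x=8 → posterior Inverse-Gamma(32/5, 25837/160)
obs 9: x=-2 → posterior Inverse-Gamma(69/10, 25917/160)
obs 10: x=-1/4 → posterior Inverse-Gamma(37/5, 13261/80)
obs 11: x=-1/2 → posterior Inverse-Gamma(79/10, 13511/80)
obs 12: x=-7/2 → posterior Inverse-Gamma(42/5, 13521/80)
obs 13: x=-1/2 → posterior Inverse-Gamma(89/10, 13771/80)

alpha=89/10, beta=13771/80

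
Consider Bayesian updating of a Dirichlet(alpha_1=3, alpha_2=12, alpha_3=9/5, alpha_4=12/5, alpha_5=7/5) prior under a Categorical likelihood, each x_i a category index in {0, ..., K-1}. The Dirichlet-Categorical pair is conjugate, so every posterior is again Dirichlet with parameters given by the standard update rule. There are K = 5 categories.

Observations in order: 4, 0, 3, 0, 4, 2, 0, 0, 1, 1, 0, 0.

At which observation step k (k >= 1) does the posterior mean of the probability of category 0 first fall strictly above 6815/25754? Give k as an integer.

obs 1: x=4 → posterior Dirichlet(3, 12, 9/5, 12/5, 12/5)
obs 2: x=0 → posterior Dirichlet(4, 12, 9/5, 12/5, 12/5)
obs 3: x=3 → posterior Dirichlet(4, 12, 9/5, 17/5, 12/5)
obs 4: x=0 → posterior Dirichlet(5, 12, 9/5, 17/5, 12/5)
obs 5: x=4 → posterior Dirichlet(5, 12, 9/5, 17/5, 17/5)
obs 6: x=2 → posterior Dirichlet(5, 12, 14/5, 17/5, 17/5)
obs 7: x=0 → posterior Dirichlet(6, 12, 14/5, 17/5, 17/5)
obs 8: x=0 → posterior Dirichlet(7, 12, 14/5, 17/5, 17/5)
obs 9: x=1 → posterior Dirichlet(7, 13, 14/5, 17/5, 17/5)
obs 10: x=1 → posterior Dirichlet(7, 14, 14/5, 17/5, 17/5)
obs 11: x=0 → posterior Dirichlet(8, 14, 14/5, 17/5, 17/5)
obs 12: x=0 → posterior Dirichlet(9, 14, 14/5, 17/5, 17/5)

k = 12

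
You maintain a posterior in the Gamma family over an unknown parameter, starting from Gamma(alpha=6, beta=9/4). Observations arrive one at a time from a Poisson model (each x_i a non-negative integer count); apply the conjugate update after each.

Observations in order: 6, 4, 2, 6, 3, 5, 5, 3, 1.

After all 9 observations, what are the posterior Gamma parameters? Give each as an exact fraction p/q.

alpha=41, beta=45/4

obs 1: x=6 → posterior Gamma(12, 13/4)
obs 2: x=4 → posterior Gamma(16, 17/4)
obs 3: x=2 → posterior Gamma(18, 21/4)
obs 4: x=6 → posterior Gamma(24, 25/4)
obs 5: x=3 → posterior Gamma(27, 29/4)
obs 6: x=5 → posterior Gamma(32, 33/4)
obs 7: x=5 → posterior Gamma(37, 37/4)
obs 8: x=3 → posterior Gamma(40, 41/4)
obs 9: x=1 → posterior Gamma(41, 45/4)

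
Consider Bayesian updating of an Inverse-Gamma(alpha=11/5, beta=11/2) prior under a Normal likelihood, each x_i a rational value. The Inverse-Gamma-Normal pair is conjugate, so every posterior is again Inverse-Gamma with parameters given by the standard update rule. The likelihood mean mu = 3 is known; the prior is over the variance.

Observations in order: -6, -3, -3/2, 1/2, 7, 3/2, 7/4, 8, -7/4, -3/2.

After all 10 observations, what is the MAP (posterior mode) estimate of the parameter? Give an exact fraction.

9685/656

obs 1: x=-6 → posterior Inverse-Gamma(27/10, 46)
obs 2: x=-3 → posterior Inverse-Gamma(16/5, 64)
obs 3: x=-3/2 → posterior Inverse-Gamma(37/10, 593/8)
obs 4: x=1/2 → posterior Inverse-Gamma(21/5, 309/4)
obs 5: x=7 → posterior Inverse-Gamma(47/10, 341/4)
obs 6: x=3/2 → posterior Inverse-Gamma(26/5, 691/8)
obs 7: x=7/4 → posterior Inverse-Gamma(57/10, 2789/32)
obs 8: x=8 → posterior Inverse-Gamma(31/5, 3189/32)
obs 9: x=-7/4 → posterior Inverse-Gamma(67/10, 1775/16)
obs 10: x=-3/2 → posterior Inverse-Gamma(36/5, 1937/16)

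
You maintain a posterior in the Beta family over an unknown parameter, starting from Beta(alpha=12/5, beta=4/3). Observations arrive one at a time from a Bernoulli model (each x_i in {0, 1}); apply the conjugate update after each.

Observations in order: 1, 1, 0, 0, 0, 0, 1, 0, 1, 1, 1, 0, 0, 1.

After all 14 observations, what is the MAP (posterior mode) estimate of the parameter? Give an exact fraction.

obs 1: x=1 → posterior Beta(17/5, 4/3)
obs 2: x=1 → posterior Beta(22/5, 4/3)
obs 3: x=0 → posterior Beta(22/5, 7/3)
obs 4: x=0 → posterior Beta(22/5, 10/3)
obs 5: x=0 → posterior Beta(22/5, 13/3)
obs 6: x=0 → posterior Beta(22/5, 16/3)
obs 7: x=1 → posterior Beta(27/5, 16/3)
obs 8: x=0 → posterior Beta(27/5, 19/3)
obs 9: x=1 → posterior Beta(32/5, 19/3)
obs 10: x=1 → posterior Beta(37/5, 19/3)
obs 11: x=1 → posterior Beta(42/5, 19/3)
obs 12: x=0 → posterior Beta(42/5, 22/3)
obs 13: x=0 → posterior Beta(42/5, 25/3)
obs 14: x=1 → posterior Beta(47/5, 25/3)

63/118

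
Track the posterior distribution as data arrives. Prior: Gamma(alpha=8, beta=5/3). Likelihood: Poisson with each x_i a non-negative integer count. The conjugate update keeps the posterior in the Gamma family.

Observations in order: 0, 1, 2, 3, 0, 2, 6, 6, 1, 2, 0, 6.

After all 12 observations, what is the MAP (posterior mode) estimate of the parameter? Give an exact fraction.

108/41

obs 1: x=0 → posterior Gamma(8, 8/3)
obs 2: x=1 → posterior Gamma(9, 11/3)
obs 3: x=2 → posterior Gamma(11, 14/3)
obs 4: x=3 → posterior Gamma(14, 17/3)
obs 5: x=0 → posterior Gamma(14, 20/3)
obs 6: x=2 → posterior Gamma(16, 23/3)
obs 7: x=6 → posterior Gamma(22, 26/3)
obs 8: x=6 → posterior Gamma(28, 29/3)
obs 9: x=1 → posterior Gamma(29, 32/3)
obs 10: x=2 → posterior Gamma(31, 35/3)
obs 11: x=0 → posterior Gamma(31, 38/3)
obs 12: x=6 → posterior Gamma(37, 41/3)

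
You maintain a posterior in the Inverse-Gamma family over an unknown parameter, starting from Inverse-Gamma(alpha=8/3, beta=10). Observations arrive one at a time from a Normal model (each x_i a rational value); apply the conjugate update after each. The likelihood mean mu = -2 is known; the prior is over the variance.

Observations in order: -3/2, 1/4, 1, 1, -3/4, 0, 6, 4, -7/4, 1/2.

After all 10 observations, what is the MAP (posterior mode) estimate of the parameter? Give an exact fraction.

obs 1: x=-3/2 → posterior Inverse-Gamma(19/6, 81/8)
obs 2: x=1/4 → posterior Inverse-Gamma(11/3, 405/32)
obs 3: x=1 → posterior Inverse-Gamma(25/6, 549/32)
obs 4: x=1 → posterior Inverse-Gamma(14/3, 693/32)
obs 5: x=-3/4 → posterior Inverse-Gamma(31/6, 359/16)
obs 6: x=0 → posterior Inverse-Gamma(17/3, 391/16)
obs 7: x=6 → posterior Inverse-Gamma(37/6, 903/16)
obs 8: x=4 → posterior Inverse-Gamma(20/3, 1191/16)
obs 9: x=-7/4 → posterior Inverse-Gamma(43/6, 2383/32)
obs 10: x=1/2 → posterior Inverse-Gamma(23/3, 2483/32)

573/64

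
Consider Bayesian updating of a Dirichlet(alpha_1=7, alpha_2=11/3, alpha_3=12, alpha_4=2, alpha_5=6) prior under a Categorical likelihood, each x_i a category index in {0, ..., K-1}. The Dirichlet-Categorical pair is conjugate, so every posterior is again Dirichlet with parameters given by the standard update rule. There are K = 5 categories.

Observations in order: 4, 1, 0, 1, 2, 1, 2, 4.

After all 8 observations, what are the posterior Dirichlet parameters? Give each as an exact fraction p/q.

alpha_1=8, alpha_2=20/3, alpha_3=14, alpha_4=2, alpha_5=8

obs 1: x=4 → posterior Dirichlet(7, 11/3, 12, 2, 7)
obs 2: x=1 → posterior Dirichlet(7, 14/3, 12, 2, 7)
obs 3: x=0 → posterior Dirichlet(8, 14/3, 12, 2, 7)
obs 4: x=1 → posterior Dirichlet(8, 17/3, 12, 2, 7)
obs 5: x=2 → posterior Dirichlet(8, 17/3, 13, 2, 7)
obs 6: x=1 → posterior Dirichlet(8, 20/3, 13, 2, 7)
obs 7: x=2 → posterior Dirichlet(8, 20/3, 14, 2, 7)
obs 8: x=4 → posterior Dirichlet(8, 20/3, 14, 2, 8)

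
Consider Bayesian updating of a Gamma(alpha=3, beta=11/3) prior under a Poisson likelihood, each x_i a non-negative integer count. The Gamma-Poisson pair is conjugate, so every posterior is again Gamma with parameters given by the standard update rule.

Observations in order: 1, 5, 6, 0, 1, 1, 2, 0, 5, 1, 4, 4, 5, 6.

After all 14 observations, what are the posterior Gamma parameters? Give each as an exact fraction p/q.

obs 1: x=1 → posterior Gamma(4, 14/3)
obs 2: x=5 → posterior Gamma(9, 17/3)
obs 3: x=6 → posterior Gamma(15, 20/3)
obs 4: x=0 → posterior Gamma(15, 23/3)
obs 5: x=1 → posterior Gamma(16, 26/3)
obs 6: x=1 → posterior Gamma(17, 29/3)
obs 7: x=2 → posterior Gamma(19, 32/3)
obs 8: x=0 → posterior Gamma(19, 35/3)
obs 9: x=5 → posterior Gamma(24, 38/3)
obs 10: x=1 → posterior Gamma(25, 41/3)
obs 11: x=4 → posterior Gamma(29, 44/3)
obs 12: x=4 → posterior Gamma(33, 47/3)
obs 13: x=5 → posterior Gamma(38, 50/3)
obs 14: x=6 → posterior Gamma(44, 53/3)

alpha=44, beta=53/3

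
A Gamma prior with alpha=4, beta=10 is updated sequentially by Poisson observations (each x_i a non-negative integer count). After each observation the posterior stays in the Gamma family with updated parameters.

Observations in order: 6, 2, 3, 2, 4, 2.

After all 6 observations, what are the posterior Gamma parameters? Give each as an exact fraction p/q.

obs 1: x=6 → posterior Gamma(10, 11)
obs 2: x=2 → posterior Gamma(12, 12)
obs 3: x=3 → posterior Gamma(15, 13)
obs 4: x=2 → posterior Gamma(17, 14)
obs 5: x=4 → posterior Gamma(21, 15)
obs 6: x=2 → posterior Gamma(23, 16)

alpha=23, beta=16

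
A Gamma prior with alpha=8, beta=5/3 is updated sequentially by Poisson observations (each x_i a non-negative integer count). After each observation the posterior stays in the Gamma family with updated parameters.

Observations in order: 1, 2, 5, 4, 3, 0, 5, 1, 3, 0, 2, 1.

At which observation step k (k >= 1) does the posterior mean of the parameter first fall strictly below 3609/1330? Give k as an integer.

k = 11

obs 1: x=1 → posterior Gamma(9, 8/3)
obs 2: x=2 → posterior Gamma(11, 11/3)
obs 3: x=5 → posterior Gamma(16, 14/3)
obs 4: x=4 → posterior Gamma(20, 17/3)
obs 5: x=3 → posterior Gamma(23, 20/3)
obs 6: x=0 → posterior Gamma(23, 23/3)
obs 7: x=5 → posterior Gamma(28, 26/3)
obs 8: x=1 → posterior Gamma(29, 29/3)
obs 9: x=3 → posterior Gamma(32, 32/3)
obs 10: x=0 → posterior Gamma(32, 35/3)
obs 11: x=2 → posterior Gamma(34, 38/3)
obs 12: x=1 → posterior Gamma(35, 41/3)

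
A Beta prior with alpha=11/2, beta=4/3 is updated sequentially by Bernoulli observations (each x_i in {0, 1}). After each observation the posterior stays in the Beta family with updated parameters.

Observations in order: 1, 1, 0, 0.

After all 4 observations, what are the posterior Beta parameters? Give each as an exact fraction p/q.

alpha=15/2, beta=10/3

obs 1: x=1 → posterior Beta(13/2, 4/3)
obs 2: x=1 → posterior Beta(15/2, 4/3)
obs 3: x=0 → posterior Beta(15/2, 7/3)
obs 4: x=0 → posterior Beta(15/2, 10/3)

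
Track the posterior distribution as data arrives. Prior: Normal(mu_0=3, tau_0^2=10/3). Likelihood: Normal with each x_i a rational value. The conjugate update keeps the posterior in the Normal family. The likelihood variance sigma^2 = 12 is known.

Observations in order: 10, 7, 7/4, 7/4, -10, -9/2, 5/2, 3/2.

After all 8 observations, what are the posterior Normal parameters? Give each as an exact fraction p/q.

obs 1: x=10 → posterior Normal(104/23, 60/23)
obs 2: x=7 → posterior Normal(139/28, 15/7)
obs 3: x=7/4 → posterior Normal(197/44, 20/11)
obs 4: x=7/4 → posterior Normal(313/76, 30/19)
obs 5: x=-10 → posterior Normal(213/86, 60/43)
obs 6: x=-9/2 → posterior Normal(7/4, 5/4)
obs 7: x=5/2 → posterior Normal(193/106, 60/53)
obs 8: x=3/2 → posterior Normal(52/29, 30/29)

mu_0=52/29, tau_0^2=30/29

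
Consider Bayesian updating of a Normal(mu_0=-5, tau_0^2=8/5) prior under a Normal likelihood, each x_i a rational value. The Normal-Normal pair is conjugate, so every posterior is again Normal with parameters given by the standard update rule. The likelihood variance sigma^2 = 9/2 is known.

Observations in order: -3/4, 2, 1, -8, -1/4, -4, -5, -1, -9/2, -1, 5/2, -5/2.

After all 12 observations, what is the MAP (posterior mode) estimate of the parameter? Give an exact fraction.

-569/237

obs 1: x=-3/4 → posterior Normal(-237/61, 72/61)
obs 2: x=2 → posterior Normal(-205/77, 72/77)
obs 3: x=1 → posterior Normal(-63/31, 24/31)
obs 4: x=-8 → posterior Normal(-317/109, 72/109)
obs 5: x=-1/4 → posterior Normal(-321/125, 72/125)
obs 6: x=-4 → posterior Normal(-385/141, 24/47)
obs 7: x=-5 → posterior Normal(-465/157, 72/157)
obs 8: x=-1 → posterior Normal(-481/173, 72/173)
obs 9: x=-9/2 → posterior Normal(-79/27, 8/21)
obs 10: x=-1 → posterior Normal(-569/205, 72/205)
obs 11: x=5/2 → posterior Normal(-529/221, 72/221)
obs 12: x=-5/2 → posterior Normal(-569/237, 24/79)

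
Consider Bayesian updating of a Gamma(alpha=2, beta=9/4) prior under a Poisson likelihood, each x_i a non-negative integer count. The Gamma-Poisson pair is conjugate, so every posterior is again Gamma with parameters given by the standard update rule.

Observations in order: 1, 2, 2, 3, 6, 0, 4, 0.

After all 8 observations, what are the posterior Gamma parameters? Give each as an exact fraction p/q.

obs 1: x=1 → posterior Gamma(3, 13/4)
obs 2: x=2 → posterior Gamma(5, 17/4)
obs 3: x=2 → posterior Gamma(7, 21/4)
obs 4: x=3 → posterior Gamma(10, 25/4)
obs 5: x=6 → posterior Gamma(16, 29/4)
obs 6: x=0 → posterior Gamma(16, 33/4)
obs 7: x=4 → posterior Gamma(20, 37/4)
obs 8: x=0 → posterior Gamma(20, 41/4)

alpha=20, beta=41/4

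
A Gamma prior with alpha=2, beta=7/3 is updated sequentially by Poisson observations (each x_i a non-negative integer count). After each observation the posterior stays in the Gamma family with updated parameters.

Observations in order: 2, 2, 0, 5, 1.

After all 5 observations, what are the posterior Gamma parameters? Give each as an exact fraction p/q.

obs 1: x=2 → posterior Gamma(4, 10/3)
obs 2: x=2 → posterior Gamma(6, 13/3)
obs 3: x=0 → posterior Gamma(6, 16/3)
obs 4: x=5 → posterior Gamma(11, 19/3)
obs 5: x=1 → posterior Gamma(12, 22/3)

alpha=12, beta=22/3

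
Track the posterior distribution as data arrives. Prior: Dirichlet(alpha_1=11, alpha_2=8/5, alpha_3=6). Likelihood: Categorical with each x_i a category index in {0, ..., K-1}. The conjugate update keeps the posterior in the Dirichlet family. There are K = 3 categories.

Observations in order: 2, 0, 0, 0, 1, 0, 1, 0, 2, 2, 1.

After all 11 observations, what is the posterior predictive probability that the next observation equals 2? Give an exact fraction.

45/148

obs 1: x=2 → posterior Dirichlet(11, 8/5, 7)
obs 2: x=0 → posterior Dirichlet(12, 8/5, 7)
obs 3: x=0 → posterior Dirichlet(13, 8/5, 7)
obs 4: x=0 → posterior Dirichlet(14, 8/5, 7)
obs 5: x=1 → posterior Dirichlet(14, 13/5, 7)
obs 6: x=0 → posterior Dirichlet(15, 13/5, 7)
obs 7: x=1 → posterior Dirichlet(15, 18/5, 7)
obs 8: x=0 → posterior Dirichlet(16, 18/5, 7)
obs 9: x=2 → posterior Dirichlet(16, 18/5, 8)
obs 10: x=2 → posterior Dirichlet(16, 18/5, 9)
obs 11: x=1 → posterior Dirichlet(16, 23/5, 9)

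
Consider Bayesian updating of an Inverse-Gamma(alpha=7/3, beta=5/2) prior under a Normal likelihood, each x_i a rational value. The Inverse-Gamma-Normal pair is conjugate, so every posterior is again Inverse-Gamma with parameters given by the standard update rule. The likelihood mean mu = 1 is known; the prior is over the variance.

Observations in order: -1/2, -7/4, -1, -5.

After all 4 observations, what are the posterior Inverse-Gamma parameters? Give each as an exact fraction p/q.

obs 1: x=-1/2 → posterior Inverse-Gamma(17/6, 29/8)
obs 2: x=-7/4 → posterior Inverse-Gamma(10/3, 237/32)
obs 3: x=-1 → posterior Inverse-Gamma(23/6, 301/32)
obs 4: x=-5 → posterior Inverse-Gamma(13/3, 877/32)

alpha=13/3, beta=877/32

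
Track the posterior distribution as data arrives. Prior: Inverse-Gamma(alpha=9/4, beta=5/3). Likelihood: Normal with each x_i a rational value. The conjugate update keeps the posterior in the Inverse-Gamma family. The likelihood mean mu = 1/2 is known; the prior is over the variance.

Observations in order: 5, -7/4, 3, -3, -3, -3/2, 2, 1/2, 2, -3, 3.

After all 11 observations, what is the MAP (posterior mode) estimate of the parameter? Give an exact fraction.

obs 1: x=5 → posterior Inverse-Gamma(11/4, 283/24)
obs 2: x=-7/4 → posterior Inverse-Gamma(13/4, 1375/96)
obs 3: x=3 → posterior Inverse-Gamma(15/4, 1675/96)
obs 4: x=-3 → posterior Inverse-Gamma(17/4, 2263/96)
obs 5: x=-3 → posterior Inverse-Gamma(19/4, 2851/96)
obs 6: x=-3/2 → posterior Inverse-Gamma(21/4, 3043/96)
obs 7: x=2 → posterior Inverse-Gamma(23/4, 3151/96)
obs 8: x=1/2 → posterior Inverse-Gamma(25/4, 3151/96)
obs 9: x=2 → posterior Inverse-Gamma(27/4, 3259/96)
obs 10: x=-3 → posterior Inverse-Gamma(29/4, 3847/96)
obs 11: x=3 → posterior Inverse-Gamma(31/4, 4147/96)

4147/840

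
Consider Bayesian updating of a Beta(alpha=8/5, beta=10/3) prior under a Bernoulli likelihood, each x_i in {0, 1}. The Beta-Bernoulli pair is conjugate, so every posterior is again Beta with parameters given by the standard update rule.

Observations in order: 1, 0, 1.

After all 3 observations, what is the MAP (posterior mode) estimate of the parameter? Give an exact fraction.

39/89

obs 1: x=1 → posterior Beta(13/5, 10/3)
obs 2: x=0 → posterior Beta(13/5, 13/3)
obs 3: x=1 → posterior Beta(18/5, 13/3)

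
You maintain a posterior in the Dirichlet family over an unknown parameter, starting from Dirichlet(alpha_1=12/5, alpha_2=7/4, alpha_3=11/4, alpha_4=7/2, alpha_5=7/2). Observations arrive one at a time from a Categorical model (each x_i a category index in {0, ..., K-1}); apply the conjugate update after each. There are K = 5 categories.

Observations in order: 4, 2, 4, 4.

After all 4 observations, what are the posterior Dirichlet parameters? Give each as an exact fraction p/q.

alpha_1=12/5, alpha_2=7/4, alpha_3=15/4, alpha_4=7/2, alpha_5=13/2

obs 1: x=4 → posterior Dirichlet(12/5, 7/4, 11/4, 7/2, 9/2)
obs 2: x=2 → posterior Dirichlet(12/5, 7/4, 15/4, 7/2, 9/2)
obs 3: x=4 → posterior Dirichlet(12/5, 7/4, 15/4, 7/2, 11/2)
obs 4: x=4 → posterior Dirichlet(12/5, 7/4, 15/4, 7/2, 13/2)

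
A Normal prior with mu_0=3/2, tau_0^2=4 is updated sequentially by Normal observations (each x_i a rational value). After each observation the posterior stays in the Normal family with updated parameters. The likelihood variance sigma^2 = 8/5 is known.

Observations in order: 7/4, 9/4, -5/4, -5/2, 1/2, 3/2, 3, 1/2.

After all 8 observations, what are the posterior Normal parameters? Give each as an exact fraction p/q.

mu_0=127/168, tau_0^2=4/21

obs 1: x=7/4 → posterior Normal(47/28, 8/7)
obs 2: x=9/4 → posterior Normal(23/12, 2/3)
obs 3: x=-5/4 → posterior Normal(67/68, 8/17)
obs 4: x=-5/2 → posterior Normal(17/88, 4/11)
obs 5: x=1/2 → posterior Normal(1/4, 8/27)
obs 6: x=3/2 → posterior Normal(57/128, 1/4)
obs 7: x=3 → posterior Normal(117/148, 8/37)
obs 8: x=1/2 → posterior Normal(127/168, 4/21)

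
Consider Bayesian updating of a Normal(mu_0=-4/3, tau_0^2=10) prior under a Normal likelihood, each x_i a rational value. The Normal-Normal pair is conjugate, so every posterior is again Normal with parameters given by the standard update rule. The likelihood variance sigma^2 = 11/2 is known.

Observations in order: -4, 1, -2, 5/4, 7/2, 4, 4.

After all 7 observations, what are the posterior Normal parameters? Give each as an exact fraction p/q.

obs 1: x=-4 → posterior Normal(-284/93, 110/31)
obs 2: x=1 → posterior Normal(-224/153, 110/51)
obs 3: x=-2 → posterior Normal(-344/213, 110/71)
obs 4: x=5/4 → posterior Normal(-269/273, 110/91)
obs 5: x=7/2 → posterior Normal(-59/333, 110/111)
obs 6: x=4 → posterior Normal(181/393, 110/131)
obs 7: x=4 → posterior Normal(421/453, 110/151)

mu_0=421/453, tau_0^2=110/151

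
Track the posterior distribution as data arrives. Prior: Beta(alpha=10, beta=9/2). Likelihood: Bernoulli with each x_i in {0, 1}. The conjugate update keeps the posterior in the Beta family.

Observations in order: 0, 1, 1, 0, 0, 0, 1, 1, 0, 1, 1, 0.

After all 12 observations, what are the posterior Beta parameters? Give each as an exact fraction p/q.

obs 1: x=0 → posterior Beta(10, 11/2)
obs 2: x=1 → posterior Beta(11, 11/2)
obs 3: x=1 → posterior Beta(12, 11/2)
obs 4: x=0 → posterior Beta(12, 13/2)
obs 5: x=0 → posterior Beta(12, 15/2)
obs 6: x=0 → posterior Beta(12, 17/2)
obs 7: x=1 → posterior Beta(13, 17/2)
obs 8: x=1 → posterior Beta(14, 17/2)
obs 9: x=0 → posterior Beta(14, 19/2)
obs 10: x=1 → posterior Beta(15, 19/2)
obs 11: x=1 → posterior Beta(16, 19/2)
obs 12: x=0 → posterior Beta(16, 21/2)

alpha=16, beta=21/2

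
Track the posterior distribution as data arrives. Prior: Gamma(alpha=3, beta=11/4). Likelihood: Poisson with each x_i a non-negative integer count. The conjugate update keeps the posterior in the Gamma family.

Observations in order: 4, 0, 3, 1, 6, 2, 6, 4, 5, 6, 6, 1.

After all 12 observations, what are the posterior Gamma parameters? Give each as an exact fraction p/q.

alpha=47, beta=59/4

obs 1: x=4 → posterior Gamma(7, 15/4)
obs 2: x=0 → posterior Gamma(7, 19/4)
obs 3: x=3 → posterior Gamma(10, 23/4)
obs 4: x=1 → posterior Gamma(11, 27/4)
obs 5: x=6 → posterior Gamma(17, 31/4)
obs 6: x=2 → posterior Gamma(19, 35/4)
obs 7: x=6 → posterior Gamma(25, 39/4)
obs 8: x=4 → posterior Gamma(29, 43/4)
obs 9: x=5 → posterior Gamma(34, 47/4)
obs 10: x=6 → posterior Gamma(40, 51/4)
obs 11: x=6 → posterior Gamma(46, 55/4)
obs 12: x=1 → posterior Gamma(47, 59/4)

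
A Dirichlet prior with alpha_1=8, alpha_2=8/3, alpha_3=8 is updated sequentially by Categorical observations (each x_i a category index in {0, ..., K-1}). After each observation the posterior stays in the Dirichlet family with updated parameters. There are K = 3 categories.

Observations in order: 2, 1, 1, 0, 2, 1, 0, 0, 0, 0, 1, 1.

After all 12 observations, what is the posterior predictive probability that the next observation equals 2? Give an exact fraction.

obs 1: x=2 → posterior Dirichlet(8, 8/3, 9)
obs 2: x=1 → posterior Dirichlet(8, 11/3, 9)
obs 3: x=1 → posterior Dirichlet(8, 14/3, 9)
obs 4: x=0 → posterior Dirichlet(9, 14/3, 9)
obs 5: x=2 → posterior Dirichlet(9, 14/3, 10)
obs 6: x=1 → posterior Dirichlet(9, 17/3, 10)
obs 7: x=0 → posterior Dirichlet(10, 17/3, 10)
obs 8: x=0 → posterior Dirichlet(11, 17/3, 10)
obs 9: x=0 → posterior Dirichlet(12, 17/3, 10)
obs 10: x=0 → posterior Dirichlet(13, 17/3, 10)
obs 11: x=1 → posterior Dirichlet(13, 20/3, 10)
obs 12: x=1 → posterior Dirichlet(13, 23/3, 10)

15/46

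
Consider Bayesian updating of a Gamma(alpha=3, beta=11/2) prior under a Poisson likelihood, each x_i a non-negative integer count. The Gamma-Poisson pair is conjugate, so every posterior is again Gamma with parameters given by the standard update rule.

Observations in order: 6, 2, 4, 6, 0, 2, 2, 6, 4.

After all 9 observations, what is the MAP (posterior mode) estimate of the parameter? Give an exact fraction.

obs 1: x=6 → posterior Gamma(9, 13/2)
obs 2: x=2 → posterior Gamma(11, 15/2)
obs 3: x=4 → posterior Gamma(15, 17/2)
obs 4: x=6 → posterior Gamma(21, 19/2)
obs 5: x=0 → posterior Gamma(21, 21/2)
obs 6: x=2 → posterior Gamma(23, 23/2)
obs 7: x=2 → posterior Gamma(25, 25/2)
obs 8: x=6 → posterior Gamma(31, 27/2)
obs 9: x=4 → posterior Gamma(35, 29/2)

68/29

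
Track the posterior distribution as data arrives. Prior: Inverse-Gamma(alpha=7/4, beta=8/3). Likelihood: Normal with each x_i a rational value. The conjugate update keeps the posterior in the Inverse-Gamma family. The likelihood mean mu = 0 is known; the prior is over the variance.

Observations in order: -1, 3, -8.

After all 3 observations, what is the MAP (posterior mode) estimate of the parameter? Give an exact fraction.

obs 1: x=-1 → posterior Inverse-Gamma(9/4, 19/6)
obs 2: x=3 → posterior Inverse-Gamma(11/4, 23/3)
obs 3: x=-8 → posterior Inverse-Gamma(13/4, 119/3)

28/3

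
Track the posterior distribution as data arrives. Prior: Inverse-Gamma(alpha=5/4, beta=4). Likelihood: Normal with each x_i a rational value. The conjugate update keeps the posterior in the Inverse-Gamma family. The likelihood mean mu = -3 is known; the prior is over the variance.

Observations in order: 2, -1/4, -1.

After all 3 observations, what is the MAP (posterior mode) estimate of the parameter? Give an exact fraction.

713/120

obs 1: x=2 → posterior Inverse-Gamma(7/4, 33/2)
obs 2: x=-1/4 → posterior Inverse-Gamma(9/4, 649/32)
obs 3: x=-1 → posterior Inverse-Gamma(11/4, 713/32)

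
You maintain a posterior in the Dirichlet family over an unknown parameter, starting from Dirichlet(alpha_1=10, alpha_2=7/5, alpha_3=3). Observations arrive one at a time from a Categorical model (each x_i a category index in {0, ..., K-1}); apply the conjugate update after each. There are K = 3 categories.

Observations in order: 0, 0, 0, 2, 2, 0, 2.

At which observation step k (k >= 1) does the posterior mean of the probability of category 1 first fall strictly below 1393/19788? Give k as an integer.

obs 1: x=0 → posterior Dirichlet(11, 7/5, 3)
obs 2: x=0 → posterior Dirichlet(12, 7/5, 3)
obs 3: x=0 → posterior Dirichlet(13, 7/5, 3)
obs 4: x=2 → posterior Dirichlet(13, 7/5, 4)
obs 5: x=2 → posterior Dirichlet(13, 7/5, 5)
obs 6: x=0 → posterior Dirichlet(14, 7/5, 5)
obs 7: x=2 → posterior Dirichlet(14, 7/5, 6)

k = 6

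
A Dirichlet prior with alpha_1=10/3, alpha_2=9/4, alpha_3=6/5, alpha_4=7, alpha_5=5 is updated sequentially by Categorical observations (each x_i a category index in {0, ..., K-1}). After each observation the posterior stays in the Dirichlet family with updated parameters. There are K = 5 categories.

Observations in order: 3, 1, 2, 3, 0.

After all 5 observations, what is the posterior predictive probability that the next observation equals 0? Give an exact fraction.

obs 1: x=3 → posterior Dirichlet(10/3, 9/4, 6/5, 8, 5)
obs 2: x=1 → posterior Dirichlet(10/3, 13/4, 6/5, 8, 5)
obs 3: x=2 → posterior Dirichlet(10/3, 13/4, 11/5, 8, 5)
obs 4: x=3 → posterior Dirichlet(10/3, 13/4, 11/5, 9, 5)
obs 5: x=0 → posterior Dirichlet(13/3, 13/4, 11/5, 9, 5)

260/1427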